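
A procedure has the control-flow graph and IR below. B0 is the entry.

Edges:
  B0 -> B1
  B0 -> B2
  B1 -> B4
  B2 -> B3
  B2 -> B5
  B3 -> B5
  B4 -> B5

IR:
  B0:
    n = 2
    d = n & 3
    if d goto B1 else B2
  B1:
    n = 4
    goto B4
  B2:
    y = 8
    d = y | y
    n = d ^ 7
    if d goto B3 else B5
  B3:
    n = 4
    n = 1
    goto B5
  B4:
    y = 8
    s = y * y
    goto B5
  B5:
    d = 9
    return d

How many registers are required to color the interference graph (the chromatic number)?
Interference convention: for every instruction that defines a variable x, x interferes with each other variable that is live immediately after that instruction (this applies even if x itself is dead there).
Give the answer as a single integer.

Answer: 2

Analysis:
Block summaries:
  B0: def={d,n} ue=∅
  B1: def={n} ue=∅
  B2: def={d,n,y} ue=∅
  B3: def={n} ue=∅
  B4: def={s,y} ue=∅
  B5: def={d} ue=∅

Liveness:
  B0: in=∅ out=∅
  B1: in=∅ out=∅
  B2: in=∅ out=∅
  B3: in=∅ out=∅
  B4: in=∅ out=∅
  B5: in=∅ out=∅

Conflict graph:
  d — {n}
  n — {d}
  s — ∅
  y — ∅

Registers:
  clique {d,n} ⇒ need ≥ 2
  assign d→r0 n→r1 s→r0 y→r0 — no edge inside a register ⇒ χ ≤ 2
  χ = 2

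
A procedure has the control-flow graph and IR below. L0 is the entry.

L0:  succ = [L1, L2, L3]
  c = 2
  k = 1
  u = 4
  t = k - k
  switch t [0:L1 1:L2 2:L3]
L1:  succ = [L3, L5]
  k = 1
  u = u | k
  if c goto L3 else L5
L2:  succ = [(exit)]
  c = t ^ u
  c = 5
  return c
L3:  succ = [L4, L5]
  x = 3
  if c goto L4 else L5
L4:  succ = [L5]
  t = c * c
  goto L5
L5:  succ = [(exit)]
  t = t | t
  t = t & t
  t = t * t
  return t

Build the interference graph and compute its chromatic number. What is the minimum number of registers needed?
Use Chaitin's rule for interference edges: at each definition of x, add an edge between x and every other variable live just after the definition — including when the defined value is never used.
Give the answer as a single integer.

Block summaries:
  L0: {c,k,t,u} / ∅
  L1: {k,u} / {c,u}
  L2: {c} / {t,u}
  L3: {x} / {c}
  L4: {t} / {c}
  L5: {t} / {t}

Liveness:
  L0 li=∅ lo={c,t,u}
  L1 li={c,t,u} lo={c,t}
  L2 li={t,u} lo=∅
  L3 li={c,t} lo={c,t}
  L4 li={c} lo={t}
  L5 li={t} lo=∅

Interference:
  c: {k,t,u,x}
  k: {c,t,u}
  t: {c,k,u,x}
  u: {c,k,t}
  x: {c,t}

Chromatic number:
  {c,k,t,u} pairwise interfere (4-clique) ⇒ χ ≥ 4
  assign c→r0 k→r2 t→r1 u→r3 x→r2 — no edge inside a register ⇒ χ ≤ 4
  χ = 4

Answer: 4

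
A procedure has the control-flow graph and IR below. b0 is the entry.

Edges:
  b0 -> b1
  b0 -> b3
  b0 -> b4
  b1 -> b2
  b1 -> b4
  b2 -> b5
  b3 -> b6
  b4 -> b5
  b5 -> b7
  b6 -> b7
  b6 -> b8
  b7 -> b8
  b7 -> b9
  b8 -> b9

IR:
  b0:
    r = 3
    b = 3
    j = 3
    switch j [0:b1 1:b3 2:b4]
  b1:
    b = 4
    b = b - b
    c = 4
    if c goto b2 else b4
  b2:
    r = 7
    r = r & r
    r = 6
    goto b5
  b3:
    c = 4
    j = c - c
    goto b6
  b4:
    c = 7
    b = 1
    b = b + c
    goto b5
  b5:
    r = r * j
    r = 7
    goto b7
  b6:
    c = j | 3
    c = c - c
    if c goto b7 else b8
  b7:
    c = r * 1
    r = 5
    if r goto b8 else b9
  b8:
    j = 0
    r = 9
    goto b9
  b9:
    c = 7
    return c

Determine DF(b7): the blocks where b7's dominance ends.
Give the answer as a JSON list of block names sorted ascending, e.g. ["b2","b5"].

Answer: ["b8", "b9"]

Derivation:
idom tree: b1←b0 b2←b1 b3←b0 b4←b0 b5←b0 b6←b3 b7←b0 b8←b0 b9←b0
Dom∩ at merges:
  b4: preds {b0,b1}: {b0} ∩ {b0,b1} = {b0}; idom=b0
  b5: preds {b2,b4}: {b0,b1,b2} ∩ {b0,b4} = {b0}; idom=b0
  b7: preds {b5,b6}: {b0,b5} ∩ {b0,b3,b6} = {b0}; idom=b0
  b8: preds {b6,b7}: {b0,b3,b6} ∩ {b0,b7} = {b0}; idom=b0
  b9: preds {b7,b8}: {b0,b7} ∩ {b0,b8} = {b0}; idom=b0

DF walk-up:
  b4←b0: walk · to b0
  b4←b1: walk b1 to b0
  b5←b2: walk b2→b1 to b0
  b5←b4: walk b4 to b0
  b7←b5: walk b5 to b0
  b7←b6: walk b6→b3 to b0
  b8←b6: walk b6→b3 to b0
  b8←b7: walk b7 to b0
  b9←b7: walk b7 to b0
  b9←b8: walk b8 to b0
  DF(b0)=∅
  DF(b1)={b4,b5}
  DF(b2)={b5}
  DF(b3)={b7,b8}
  DF(b4)={b5}
  DF(b5)={b7}
  DF(b6)={b7,b8}
  DF(b7)={b8,b9}
  DF(b8)={b9}
  DF(b9)=∅

DF(b7) = ["b8", "b9"]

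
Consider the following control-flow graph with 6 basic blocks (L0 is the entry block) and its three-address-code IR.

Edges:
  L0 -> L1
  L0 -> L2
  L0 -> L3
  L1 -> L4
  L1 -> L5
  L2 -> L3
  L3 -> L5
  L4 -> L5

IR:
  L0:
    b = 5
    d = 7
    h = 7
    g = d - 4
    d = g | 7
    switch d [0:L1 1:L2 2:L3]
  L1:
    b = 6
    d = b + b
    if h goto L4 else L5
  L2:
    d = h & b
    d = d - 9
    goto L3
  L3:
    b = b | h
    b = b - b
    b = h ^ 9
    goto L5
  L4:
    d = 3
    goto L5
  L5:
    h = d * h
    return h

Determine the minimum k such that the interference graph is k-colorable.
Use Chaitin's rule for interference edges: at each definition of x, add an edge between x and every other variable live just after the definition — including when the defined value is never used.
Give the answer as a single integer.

Answer: 3

Derivation:
Per-block:
  L0: def={b,d,g,h} ue=∅
  L1: def={b,d} ue={h}
  L2: def={d} ue={b,h}
  L3: def={b} ue={b,h}
  L4: def={d} ue=∅
  L5: def={h} ue={d,h}

Backward fixpoint:
  L0: in=∅ out={b,d,h}
  L1: in={h} out={d,h}
  L2: in={b,h} out={b,d,h}
  L3: in={b,d,h} out={d,h}
  L4: in={h} out={d,h}
  L5: in={d,h} out=∅

Interference:
  b↔{d,g,h}
  d↔{b,h}
  g↔{b,h}
  h↔{b,d,g}

Registers:
  clique {b,d,h} ⇒ need ≥ 3
  assign b→c0 d→c2 g→c2 h→c1 — no edge inside a register ⇒ χ ≤ 3
  χ = 3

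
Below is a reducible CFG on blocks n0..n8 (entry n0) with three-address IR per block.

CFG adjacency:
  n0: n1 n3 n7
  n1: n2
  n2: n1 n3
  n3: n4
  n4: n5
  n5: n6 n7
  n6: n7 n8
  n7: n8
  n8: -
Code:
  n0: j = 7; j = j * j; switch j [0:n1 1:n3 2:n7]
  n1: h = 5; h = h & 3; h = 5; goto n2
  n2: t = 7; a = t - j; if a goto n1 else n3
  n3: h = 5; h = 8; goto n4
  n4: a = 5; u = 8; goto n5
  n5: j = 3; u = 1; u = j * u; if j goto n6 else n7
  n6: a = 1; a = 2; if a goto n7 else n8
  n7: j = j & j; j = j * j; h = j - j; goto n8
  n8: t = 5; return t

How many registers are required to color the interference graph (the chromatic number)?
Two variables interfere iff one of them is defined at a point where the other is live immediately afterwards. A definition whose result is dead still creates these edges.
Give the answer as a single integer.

Block summaries:
  n0 def {j} use ∅
  n1 def {h} use ∅
  n2 def {a,t} use {j}
  n3 def {h} use ∅
  n4 def {a,u} use ∅
  n5 def {j,u} use ∅
  n6 def {a} use ∅
  n7 def {h,j} use {j}
  n8 def {t} use ∅

Liveness:
  n0: in=∅ out={j}
  n1: in={j} out={j}
  n2: in={j} out={j}
  n3: in=∅ out=∅
  n4: in=∅ out=∅
  n5: in=∅ out={j}
  n6: in={j} out={j}
  n7: in={j} out=∅
  n8: in=∅ out=∅

Interference:
  a — {j}
  h — {j}
  j — {a,h,t,u}
  t — {j}
  u — {j}

Chromatic number:
  lower bound: {a,j} mutually conflict ⇒ χ ≥ 2
  assign a→c1 h→c1 j→c0 t→c1 u→c1 — no edge inside a register ⇒ χ ≤ 2
  χ = 2

Answer: 2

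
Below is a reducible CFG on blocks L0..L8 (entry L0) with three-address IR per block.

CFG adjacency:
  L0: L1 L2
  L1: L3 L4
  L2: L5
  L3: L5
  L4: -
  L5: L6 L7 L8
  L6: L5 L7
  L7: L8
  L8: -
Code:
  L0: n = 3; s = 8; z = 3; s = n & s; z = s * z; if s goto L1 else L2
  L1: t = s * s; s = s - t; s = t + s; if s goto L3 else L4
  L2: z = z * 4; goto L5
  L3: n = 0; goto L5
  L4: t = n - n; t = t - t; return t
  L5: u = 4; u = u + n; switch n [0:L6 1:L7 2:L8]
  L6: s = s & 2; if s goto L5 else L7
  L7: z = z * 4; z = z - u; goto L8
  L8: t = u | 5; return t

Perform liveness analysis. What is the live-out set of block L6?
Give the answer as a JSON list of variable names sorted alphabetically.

Per-block:
  L0: {n,s,z} / ∅
  L1: {s,t} / {s}
  L2: {z} / {z}
  L3: {n} / ∅
  L4: {t} / {n}
  L5: {u} / {n}
  L6: {s} / {s}
  L7: {z} / {u,z}
  L8: {t} / {u}

Backward fixpoint:
  live L0: ∅→{n,s,z}
  live L1: {n,s,z}→{n,s,z}
  live L2: {n,s,z}→{n,s,z}
  live L3: {s,z}→{n,s,z}
  live L4: {n}→∅
  live L5: {n,s,z}→{n,s,u,z}
  live L6: {n,s,u,z}→{n,s,u,z}
  live L7: {u,z}→{u}
  live L8: {u}→∅

live-out(L6) = ["n", "s", "u", "z"]

Answer: ["n", "s", "u", "z"]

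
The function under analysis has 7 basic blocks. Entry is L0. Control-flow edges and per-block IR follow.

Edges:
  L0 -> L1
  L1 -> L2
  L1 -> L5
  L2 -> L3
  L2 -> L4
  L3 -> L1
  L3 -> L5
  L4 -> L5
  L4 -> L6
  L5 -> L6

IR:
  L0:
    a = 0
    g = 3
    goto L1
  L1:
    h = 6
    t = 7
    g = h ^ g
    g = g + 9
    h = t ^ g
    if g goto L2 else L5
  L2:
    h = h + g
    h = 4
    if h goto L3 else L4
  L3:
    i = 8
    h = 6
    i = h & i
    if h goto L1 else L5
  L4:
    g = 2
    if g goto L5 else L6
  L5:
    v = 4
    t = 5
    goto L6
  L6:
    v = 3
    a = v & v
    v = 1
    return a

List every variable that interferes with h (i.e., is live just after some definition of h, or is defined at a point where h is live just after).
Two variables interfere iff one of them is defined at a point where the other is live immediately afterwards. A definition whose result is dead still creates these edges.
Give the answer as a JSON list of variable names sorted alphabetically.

Block summaries:
  L0 def {a,g} use ∅
  L1 def {g,h,t} use {g}
  L2 def {h} use {g,h}
  L3 def {h,i} use ∅
  L4 def {g} use ∅
  L5 def {t,v} use ∅
  L6 def {a,v} use ∅

Live sets:
  live L0: ∅→{g}
  live L1: {g}→{g,h}
  live L2: {g,h}→{g}
  live L3: {g}→{g}
  live L4: ∅→∅
  live L5: ∅→∅
  live L6: ∅→∅

Conflict graph:
  a↔{v}
  g↔{h,i,t}
  h↔{g,i,t}
  i↔{g,h}
  t↔{g,h}
  v↔{a}

N(h) = ["g", "i", "t"]

Answer: ["g", "i", "t"]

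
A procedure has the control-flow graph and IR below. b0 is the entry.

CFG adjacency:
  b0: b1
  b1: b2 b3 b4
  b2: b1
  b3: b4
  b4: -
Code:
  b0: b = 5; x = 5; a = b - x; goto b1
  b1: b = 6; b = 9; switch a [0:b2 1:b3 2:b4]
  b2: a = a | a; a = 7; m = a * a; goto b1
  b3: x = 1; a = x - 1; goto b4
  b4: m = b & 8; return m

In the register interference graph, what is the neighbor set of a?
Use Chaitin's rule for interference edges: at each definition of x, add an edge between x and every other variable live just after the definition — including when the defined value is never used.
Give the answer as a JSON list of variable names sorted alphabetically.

Answer: ["b", "m"]

Working:
Per-block:
  b0: def={a,b,x} ue=∅
  b1: def={b} ue={a}
  b2: def={a,m} ue={a}
  b3: def={a,x} ue=∅
  b4: def={m} ue={b}

Liveness:
  b0: in=∅ out={a}
  b1: in={a} out={a,b}
  b2: in={a} out={a}
  b3: in={b} out={b}
  b4: in={b} out=∅

Interfere edges:
  a — {b,m}
  b — {a,x}
  m — {a}
  x — {b}

N(a) = ["b", "m"]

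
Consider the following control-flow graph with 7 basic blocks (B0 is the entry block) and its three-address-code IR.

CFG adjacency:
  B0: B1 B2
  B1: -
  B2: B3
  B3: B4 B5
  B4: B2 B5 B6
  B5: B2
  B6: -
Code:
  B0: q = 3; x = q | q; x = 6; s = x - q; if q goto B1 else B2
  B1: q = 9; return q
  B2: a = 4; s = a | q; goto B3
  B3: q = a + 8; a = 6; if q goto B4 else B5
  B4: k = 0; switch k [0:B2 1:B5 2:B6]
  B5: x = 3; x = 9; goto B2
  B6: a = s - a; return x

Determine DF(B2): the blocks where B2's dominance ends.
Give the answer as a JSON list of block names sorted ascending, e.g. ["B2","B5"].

Answer: ["B2"]

Analysis:
idom tree: B1←B0 B2←B0 B3←B2 B4←B3 B5←B3 B6←B4
Dom∩ at merges:
  B2: preds {B0,B4,B5}: {B0} ∩ {B0,B2,B3,B4} ∩ {B0,B2,B3,B5} = {B0}; idom=B0
  B5: preds {B3,B4}: {B0,B2,B3} ∩ {B0,B2,B3,B4} = {B0,B2,B3}; idom=B3

DF derivation:
  B2←B0: walk · to B0
  B2←B4: walk B4→B3→B2 to B0
  B2←B5: walk B5→B3→B2 to B0
  B5←B3: walk · to B3
  B5←B4: walk B4 to B3
  B0 → ∅
  B1 → ∅
  B2 → {B2}
  B3 → {B2}
  B4 → {B2,B5}
  B5 → {B2}
  B6 → ∅

DF(B2) = ["B2"]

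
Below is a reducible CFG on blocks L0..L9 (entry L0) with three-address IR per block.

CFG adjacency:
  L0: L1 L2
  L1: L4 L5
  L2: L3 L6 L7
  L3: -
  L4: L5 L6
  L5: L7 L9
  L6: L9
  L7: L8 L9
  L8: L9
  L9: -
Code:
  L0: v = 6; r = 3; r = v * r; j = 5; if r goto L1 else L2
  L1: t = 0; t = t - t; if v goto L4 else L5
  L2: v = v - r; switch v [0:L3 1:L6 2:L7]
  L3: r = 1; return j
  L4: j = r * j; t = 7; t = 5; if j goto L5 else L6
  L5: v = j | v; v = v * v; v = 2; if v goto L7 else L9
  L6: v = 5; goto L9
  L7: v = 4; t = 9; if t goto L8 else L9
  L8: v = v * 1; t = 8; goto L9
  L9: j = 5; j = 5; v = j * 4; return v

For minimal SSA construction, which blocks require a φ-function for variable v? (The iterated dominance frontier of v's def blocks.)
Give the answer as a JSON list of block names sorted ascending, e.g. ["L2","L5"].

idom tree: L1←L0 L2←L0 L3←L2 L4←L1 L5←L1 L6←L0 L7←L0 L8←L7 L9←L0
Dom∩ at merges:
  L5: preds {L1,L4}: {L0,L1} ∩ {L0,L1,L4} = {L0,L1}; idom=L1
  L6: preds {L2,L4}: {L0,L2} ∩ {L0,L1,L4} = {L0}; idom=L0
  L7: preds {L2,L5}: {L0,L2} ∩ {L0,L1,L5} = {L0}; idom=L0
  L9: preds {L5,L6,L7,L8}: {L0,L1,L5} ∩ {L0,L6} ∩ {L0,L7} ∩ {L0,L7,L8} = {L0}; idom=L0

DF derivation:
  L5←L1: walk · to L1
  L5←L4: walk L4 to L1
  L6←L2: walk L2 to L0
  L6←L4: walk L4→L1 to L0
  L7←L2: walk L2 to L0
  L7←L5: walk L5→L1 to L0
  L9←L5: walk L5→L1 to L0
  L9←L6: walk L6 to L0
  L9←L7: walk L7 to L0
  L9←L8: walk L8→L7 to L0
  L0 → ∅
  L1 → {L6,L7,L9}
  L2 → {L6,L7}
  L3 → ∅
  L4 → {L5,L6}
  L5 → {L7,L9}
  L6 → {L9}
  L7 → {L9}
  L8 → {L9}
  L9 → ∅

φ for v: defs {L0,L2,L5,L6,L7,L8,L9}
  DF⁺ = {L6,L7,L9}

Answer: ["L6", "L7", "L9"]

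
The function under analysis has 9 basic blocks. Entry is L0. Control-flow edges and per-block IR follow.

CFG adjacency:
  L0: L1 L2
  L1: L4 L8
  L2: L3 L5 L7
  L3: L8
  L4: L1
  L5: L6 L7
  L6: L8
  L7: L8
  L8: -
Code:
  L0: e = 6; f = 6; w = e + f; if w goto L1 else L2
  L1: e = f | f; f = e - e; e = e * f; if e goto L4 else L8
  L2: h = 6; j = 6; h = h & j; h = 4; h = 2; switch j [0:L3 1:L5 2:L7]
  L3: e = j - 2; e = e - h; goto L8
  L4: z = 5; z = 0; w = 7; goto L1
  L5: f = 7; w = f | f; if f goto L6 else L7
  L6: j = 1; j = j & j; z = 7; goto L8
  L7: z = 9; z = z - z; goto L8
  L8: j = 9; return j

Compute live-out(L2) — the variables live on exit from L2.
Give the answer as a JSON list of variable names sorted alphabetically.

Answer: ["h", "j"]

Working:
def/use:
  L0: def={e,f,w} ue=∅
  L1: def={e,f} ue={f}
  L2: def={h,j} ue=∅
  L3: def={e} ue={h,j}
  L4: def={w,z} ue=∅
  L5: def={f,w} ue=∅
  L6: def={j,z} ue=∅
  L7: def={z} ue=∅
  L8: def={j} ue=∅

Backward fixpoint:
  L0: in=∅ out={f}
  L1: in={f} out={f}
  L2: in=∅ out={h,j}
  L3: in={h,j} out=∅
  L4: in={f} out={f}
  L5: in=∅ out=∅
  L6: in=∅ out=∅
  L7: in=∅ out=∅
  L8: in=∅ out=∅

live-out(L2) = ["h", "j"]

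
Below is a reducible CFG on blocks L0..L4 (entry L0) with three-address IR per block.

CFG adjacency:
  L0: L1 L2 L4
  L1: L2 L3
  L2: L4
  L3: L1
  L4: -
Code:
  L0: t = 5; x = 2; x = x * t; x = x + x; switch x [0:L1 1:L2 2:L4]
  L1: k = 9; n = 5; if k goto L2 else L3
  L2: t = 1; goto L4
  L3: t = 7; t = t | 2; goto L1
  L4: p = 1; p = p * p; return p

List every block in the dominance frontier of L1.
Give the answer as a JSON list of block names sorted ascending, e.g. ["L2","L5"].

Answer: ["L1", "L2"]

Analysis:
idom tree: L1←L0 L2←L0 L3←L1 L4←L0
Dom∩ at merges:
  L1: preds {L0,L3}: {L0} ∩ {L0,L1,L3} = {L0}; idom=L0
  L2: preds {L0,L1}: {L0} ∩ {L0,L1} = {L0}; idom=L0
  L4: preds {L0,L2}: {L0} ∩ {L0,L2} = {L0}; idom=L0

Frontier:
  join L1 pred L0: · stop@L0
  join L1 pred L3: L3→L1 stop@L0
  join L2 pred L0: · stop@L0
  join L2 pred L1: L1 stop@L0
  join L4 pred L0: · stop@L0
  join L4 pred L2: L2 stop@L0
  L0 → ∅
  L1 → {L1,L2}
  L2 → {L4}
  L3 → {L1}
  L4 → ∅

DF(L1) = ["L1", "L2"]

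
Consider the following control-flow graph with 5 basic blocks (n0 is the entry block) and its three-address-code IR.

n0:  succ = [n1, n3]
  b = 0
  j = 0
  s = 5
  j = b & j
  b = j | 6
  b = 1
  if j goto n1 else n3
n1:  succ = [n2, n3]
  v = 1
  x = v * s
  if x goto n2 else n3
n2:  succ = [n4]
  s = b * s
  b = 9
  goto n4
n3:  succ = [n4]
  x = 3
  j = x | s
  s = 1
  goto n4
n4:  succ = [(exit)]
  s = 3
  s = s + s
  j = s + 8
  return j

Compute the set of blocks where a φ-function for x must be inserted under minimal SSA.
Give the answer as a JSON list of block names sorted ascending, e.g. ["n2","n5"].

Answer: ["n3", "n4"]

Derivation:
idom tree: n1←n0 n2←n1 n3←n0 n4←n0
Dom∩ at merges:
  n3: preds {n0,n1}: {n0} ∩ {n0,n1} = {n0}; idom=n0
  n4: preds {n2,n3}: {n0,n1,n2} ∩ {n0,n3} = {n0}; idom=n0

DF derivation:
  join n3 pred n0: · stop@n0
  join n3 pred n1: n1 stop@n0
  join n4 pred n2: n2→n1 stop@n0
  join n4 pred n3: n3 stop@n0
  n0 → ∅
  n1 → {n3,n4}
  n2 → {n4}
  n3 → {n4}
  n4 → ∅

φ for x: defs {n1,n3}
  DF⁺ = {n3,n4}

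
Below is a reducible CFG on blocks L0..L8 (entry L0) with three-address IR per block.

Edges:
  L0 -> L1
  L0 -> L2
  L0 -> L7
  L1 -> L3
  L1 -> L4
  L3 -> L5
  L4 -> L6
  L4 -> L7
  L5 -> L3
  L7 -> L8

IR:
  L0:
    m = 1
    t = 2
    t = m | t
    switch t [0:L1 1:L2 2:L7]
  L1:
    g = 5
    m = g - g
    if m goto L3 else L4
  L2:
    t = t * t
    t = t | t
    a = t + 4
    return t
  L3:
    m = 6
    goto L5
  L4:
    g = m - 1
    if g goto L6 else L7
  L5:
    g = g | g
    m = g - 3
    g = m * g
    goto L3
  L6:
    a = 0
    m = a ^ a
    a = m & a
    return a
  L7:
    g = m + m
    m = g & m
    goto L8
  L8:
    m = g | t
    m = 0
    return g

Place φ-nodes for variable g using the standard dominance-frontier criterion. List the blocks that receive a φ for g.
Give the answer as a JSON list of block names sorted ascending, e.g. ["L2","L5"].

idom tree: L1←L0 L2←L0 L3←L1 L4←L1 L5←L3 L6←L4 L7←L0 L8←L7
Join-block Dom:
  L3: preds {L1,L5}: {L0,L1} ∩ {L0,L1,L3,L5} = {L0,L1}; idom=L1
  L7: preds {L0,L4}: {L0} ∩ {L0,L1,L4} = {L0}; idom=L0

Frontier:
  L3←L1: walk · to L1
  L3←L5: walk L5→L3 to L1
  L7←L0: walk · to L0
  L7←L4: walk L4→L1 to L0
  L0: DF=∅
  L1: DF={L7}
  L2: DF=∅
  L3: DF={L3}
  L4: DF={L7}
  L5: DF={L3}
  L6: DF=∅
  L7: DF=∅
  L8: DF=∅

φ for g: defs {L1,L4,L5,L7}
  DF⁺ = {L3,L7}

Answer: ["L3", "L7"]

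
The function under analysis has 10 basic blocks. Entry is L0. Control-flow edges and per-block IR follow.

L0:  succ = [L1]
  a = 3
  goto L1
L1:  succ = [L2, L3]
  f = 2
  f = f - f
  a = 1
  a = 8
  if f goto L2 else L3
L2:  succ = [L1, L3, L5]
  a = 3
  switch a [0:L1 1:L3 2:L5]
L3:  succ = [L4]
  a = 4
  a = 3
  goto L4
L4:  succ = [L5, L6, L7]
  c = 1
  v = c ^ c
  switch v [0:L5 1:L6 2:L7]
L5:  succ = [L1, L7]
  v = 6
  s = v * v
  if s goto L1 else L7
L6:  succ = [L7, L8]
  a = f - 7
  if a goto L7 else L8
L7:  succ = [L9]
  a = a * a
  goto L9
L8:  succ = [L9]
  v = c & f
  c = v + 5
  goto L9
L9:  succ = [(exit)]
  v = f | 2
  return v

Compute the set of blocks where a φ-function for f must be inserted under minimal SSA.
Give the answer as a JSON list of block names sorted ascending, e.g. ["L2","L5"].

idom tree: L1←L0 L2←L1 L3←L1 L4←L3 L5←L1 L6←L4 L7←L1 L8←L6 L9←L1
Join-block Dom:
  L1: preds {L0,L2,L5}: {L0} ∩ {L0,L1,L2} ∩ {L0,L1,L5} = {L0}; idom=L0
  L3: preds {L1,L2}: {L0,L1} ∩ {L0,L1,L2} = {L0,L1}; idom=L1
  L5: preds {L2,L4}: {L0,L1,L2} ∩ {L0,L1,L3,L4} = {L0,L1}; idom=L1
  L7: preds {L4,L5,L6}: {L0,L1,L3,L4} ∩ {L0,L1,L5} ∩ {L0,L1,L3,L4,L6} = {L0,L1}; idom=L1
  L9: preds {L7,L8}: {L0,L1,L7} ∩ {L0,L1,L3,L4,L6,L8} = {L0,L1}; idom=L1

Frontier:
  join L1 pred L0: · stop@L0
  join L1 pred L2: L2→L1 stop@L0
  join L1 pred L5: L5→L1 stop@L0
  join L3 pred L1: · stop@L1
  join L3 pred L2: L2 stop@L1
  join L5 pred L2: L2 stop@L1
  join L5 pred L4: L4→L3 stop@L1
  join L7 pred L4: L4→L3 stop@L1
  join L7 pred L5: L5 stop@L1
  join L7 pred L6: L6→L4→L3 stop@L1
  join L9 pred L7: L7 stop@L1
  join L9 pred L8: L8→L6→L4→L3 stop@L1
  L0 → ∅
  L1 → {L1}
  L2 → {L1,L3,L5}
  L3 → {L5,L7,L9}
  L4 → {L5,L7,L9}
  L5 → {L1,L7}
  L6 → {L7,L9}
  L7 → {L9}
  L8 → {L9}
  L9 → ∅

φ for f: defs {L1}
  DF⁺ = {L1}

Answer: ["L1"]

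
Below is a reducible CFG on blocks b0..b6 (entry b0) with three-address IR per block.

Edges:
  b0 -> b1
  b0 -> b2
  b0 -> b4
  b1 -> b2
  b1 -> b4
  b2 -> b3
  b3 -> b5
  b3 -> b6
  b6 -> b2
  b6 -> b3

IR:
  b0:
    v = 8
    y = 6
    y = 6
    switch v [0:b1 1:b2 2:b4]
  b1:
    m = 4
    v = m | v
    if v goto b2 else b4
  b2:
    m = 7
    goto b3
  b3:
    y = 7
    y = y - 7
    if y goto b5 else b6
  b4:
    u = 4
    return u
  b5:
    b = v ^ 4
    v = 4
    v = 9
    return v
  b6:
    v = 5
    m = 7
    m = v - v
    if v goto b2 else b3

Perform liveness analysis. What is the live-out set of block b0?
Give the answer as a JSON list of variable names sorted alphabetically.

Answer: ["v"]

Derivation:
Block summaries:
  b0 def {v,y} use ∅
  b1 def {m,v} use {v}
  b2 def {m} use ∅
  b3 def {y} use ∅
  b4 def {u} use ∅
  b5 def {b,v} use {v}
  b6 def {m,v} use ∅

Liveness:
  b0 li=∅ lo={v}
  b1 li={v} lo={v}
  b2 li={v} lo={v}
  b3 li={v} lo={v}
  b4 li=∅ lo=∅
  b5 li={v} lo=∅
  b6 li=∅ lo={v}

live-out(b0) = ["v"]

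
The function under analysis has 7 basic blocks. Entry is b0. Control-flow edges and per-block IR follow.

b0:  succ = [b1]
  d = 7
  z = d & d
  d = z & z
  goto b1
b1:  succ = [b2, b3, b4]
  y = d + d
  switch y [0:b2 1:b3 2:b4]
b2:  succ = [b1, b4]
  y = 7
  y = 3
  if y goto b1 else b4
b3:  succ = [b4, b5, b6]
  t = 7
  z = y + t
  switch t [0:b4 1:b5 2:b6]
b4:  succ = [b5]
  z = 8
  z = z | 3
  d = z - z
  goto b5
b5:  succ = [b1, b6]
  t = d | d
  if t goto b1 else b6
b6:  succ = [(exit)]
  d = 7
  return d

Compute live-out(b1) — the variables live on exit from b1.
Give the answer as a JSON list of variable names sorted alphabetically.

Answer: ["d", "y"]

Analysis:
def/use:
  b0: {d,z} / ∅
  b1: {y} / {d}
  b2: {y} / ∅
  b3: {t,z} / {y}
  b4: {d,z} / ∅
  b5: {t} / {d}
  b6: {d} / ∅

Live sets:
  b0 li=∅ lo={d}
  b1 li={d} lo={d,y}
  b2 li={d} lo={d}
  b3 li={d,y} lo={d}
  b4 li=∅ lo={d}
  b5 li={d} lo={d}
  b6 li=∅ lo=∅

live-out(b1) = ["d", "y"]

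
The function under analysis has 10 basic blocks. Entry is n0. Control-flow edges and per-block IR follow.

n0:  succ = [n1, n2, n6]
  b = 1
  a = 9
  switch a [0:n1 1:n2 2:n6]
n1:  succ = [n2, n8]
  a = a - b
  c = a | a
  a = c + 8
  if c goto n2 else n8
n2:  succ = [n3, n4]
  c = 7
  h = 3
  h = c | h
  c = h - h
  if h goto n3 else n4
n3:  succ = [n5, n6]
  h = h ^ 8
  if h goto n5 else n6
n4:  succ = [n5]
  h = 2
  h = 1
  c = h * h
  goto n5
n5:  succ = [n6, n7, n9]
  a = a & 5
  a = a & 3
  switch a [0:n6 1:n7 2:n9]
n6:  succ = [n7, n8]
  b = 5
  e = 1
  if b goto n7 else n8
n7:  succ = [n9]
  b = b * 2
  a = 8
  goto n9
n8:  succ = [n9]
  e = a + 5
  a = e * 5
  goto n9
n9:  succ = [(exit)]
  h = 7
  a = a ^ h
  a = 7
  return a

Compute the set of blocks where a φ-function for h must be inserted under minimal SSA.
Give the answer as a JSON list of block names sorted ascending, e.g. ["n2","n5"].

idom tree: n1←n0 n2←n0 n3←n2 n4←n2 n5←n2 n6←n0 n7←n0 n8←n0 n9←n0
Dom∩ at merges:
  n2: preds {n0,n1}: {n0} ∩ {n0,n1} = {n0}; idom=n0
  n5: preds {n3,n4}: {n0,n2,n3} ∩ {n0,n2,n4} = {n0,n2}; idom=n2
  n6: preds {n0,n3,n5}: {n0} ∩ {n0,n2,n3} ∩ {n0,n2,n5} = {n0}; idom=n0
  n7: preds {n5,n6}: {n0,n2,n5} ∩ {n0,n6} = {n0}; idom=n0
  n8: preds {n1,n6}: {n0,n1} ∩ {n0,n6} = {n0}; idom=n0
  n9: preds {n5,n7,n8}: {n0,n2,n5} ∩ {n0,n7} ∩ {n0,n8} = {n0}; idom=n0

DF derivation:
  n2←n0: walk · to n0
  n2←n1: walk n1 to n0
  n5←n3: walk n3 to n2
  n5←n4: walk n4 to n2
  n6←n0: walk · to n0
  n6←n3: walk n3→n2 to n0
  n6←n5: walk n5→n2 to n0
  n7←n5: walk n5→n2 to n0
  n7←n6: walk n6 to n0
  n8←n1: walk n1 to n0
  n8←n6: walk n6 to n0
  n9←n5: walk n5→n2 to n0
  n9←n7: walk n7 to n0
  n9←n8: walk n8 to n0
  n0: DF=∅
  n1: DF={n2,n8}
  n2: DF={n6,n7,n9}
  n3: DF={n5,n6}
  n4: DF={n5}
  n5: DF={n6,n7,n9}
  n6: DF={n7,n8}
  n7: DF={n9}
  n8: DF={n9}
  n9: DF=∅

φ for h: defs {n2,n3,n4,n9}
  DF⁺ = {n5,n6,n7,n8,n9}

Answer: ["n5", "n6", "n7", "n8", "n9"]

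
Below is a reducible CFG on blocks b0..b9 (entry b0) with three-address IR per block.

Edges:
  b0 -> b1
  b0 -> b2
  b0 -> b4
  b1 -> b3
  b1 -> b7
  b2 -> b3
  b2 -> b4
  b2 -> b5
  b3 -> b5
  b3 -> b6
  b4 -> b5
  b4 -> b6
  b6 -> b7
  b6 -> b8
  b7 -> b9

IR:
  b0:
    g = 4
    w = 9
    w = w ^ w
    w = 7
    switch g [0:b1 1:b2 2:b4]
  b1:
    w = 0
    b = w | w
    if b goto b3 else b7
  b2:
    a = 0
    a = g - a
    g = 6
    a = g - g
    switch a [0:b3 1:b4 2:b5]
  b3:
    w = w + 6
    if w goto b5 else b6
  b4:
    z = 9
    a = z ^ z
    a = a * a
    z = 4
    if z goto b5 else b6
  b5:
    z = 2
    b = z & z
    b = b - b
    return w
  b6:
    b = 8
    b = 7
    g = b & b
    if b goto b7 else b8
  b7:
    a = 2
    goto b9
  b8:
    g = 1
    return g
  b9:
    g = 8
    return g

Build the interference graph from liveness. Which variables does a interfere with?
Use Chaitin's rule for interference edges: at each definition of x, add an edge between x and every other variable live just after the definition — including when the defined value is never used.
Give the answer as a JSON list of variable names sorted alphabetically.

Answer: ["g", "w"]

Derivation:
Block summaries:
  b0: def={g,w} ue=∅
  b1: def={b,w} ue=∅
  b2: def={a,g} ue={g}
  b3: def={w} ue={w}
  b4: def={a,z} ue=∅
  b5: def={b,z} ue={w}
  b6: def={b,g} ue=∅
  b7: def={a} ue=∅
  b8: def={g} ue=∅
  b9: def={g} ue=∅

Backward fixpoint:
  b0 li=∅ lo={g,w}
  b1 li=∅ lo={w}
  b2 li={g,w} lo={w}
  b3 li={w} lo={w}
  b4 li={w} lo={w}
  b5 li={w} lo=∅
  b6 li=∅ lo=∅
  b7 li=∅ lo=∅
  b8 li=∅ lo=∅
  b9 li=∅ lo=∅

Interference:
  a — {g,w}
  b — {g,w}
  g — {a,b,w}
  w — {a,b,g,z}
  z — {w}

N(a) = ["g", "w"]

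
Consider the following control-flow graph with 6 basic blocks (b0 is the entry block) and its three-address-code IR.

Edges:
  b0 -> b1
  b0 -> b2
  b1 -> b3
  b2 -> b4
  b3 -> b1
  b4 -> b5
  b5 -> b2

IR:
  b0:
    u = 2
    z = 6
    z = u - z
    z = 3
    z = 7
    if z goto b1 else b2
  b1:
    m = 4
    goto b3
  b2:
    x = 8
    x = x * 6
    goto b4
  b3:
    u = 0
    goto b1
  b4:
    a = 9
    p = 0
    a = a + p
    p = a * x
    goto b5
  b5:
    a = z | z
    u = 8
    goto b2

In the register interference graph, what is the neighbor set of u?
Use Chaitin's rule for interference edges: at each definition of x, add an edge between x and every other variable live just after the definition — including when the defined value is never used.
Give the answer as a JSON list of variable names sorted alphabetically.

def/use:
  b0: {u,z} / ∅
  b1: {m} / ∅
  b2: {x} / ∅
  b3: {u} / ∅
  b4: {a,p} / {x}
  b5: {a,u} / {z}

Liveness:
  b0 li=∅ lo={z}
  b1 li=∅ lo=∅
  b2 li={z} lo={x,z}
  b3 li=∅ lo=∅
  b4 li={x,z} lo={z}
  b5 li={z} lo={z}

Interfere edges:
  a — {p,x,z}
  m — ∅
  p — {a,x,z}
  u — {z}
  x — {a,p,z}
  z — {a,p,u,x}

N(u) = ["z"]

Answer: ["z"]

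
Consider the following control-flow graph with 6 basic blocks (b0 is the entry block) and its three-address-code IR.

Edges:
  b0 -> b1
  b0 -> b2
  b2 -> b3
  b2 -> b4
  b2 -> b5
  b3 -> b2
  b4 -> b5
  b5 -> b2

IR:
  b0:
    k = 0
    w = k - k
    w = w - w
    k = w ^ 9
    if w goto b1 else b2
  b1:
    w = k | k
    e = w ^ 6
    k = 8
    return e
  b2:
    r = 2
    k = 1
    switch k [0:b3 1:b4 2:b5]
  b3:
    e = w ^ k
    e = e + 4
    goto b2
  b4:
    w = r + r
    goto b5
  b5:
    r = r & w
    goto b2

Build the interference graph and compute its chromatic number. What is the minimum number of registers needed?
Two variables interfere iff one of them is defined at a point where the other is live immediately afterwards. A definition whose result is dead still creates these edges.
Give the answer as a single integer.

Answer: 3

Analysis:
Per-block:
  b0: {k,w} / ∅
  b1: {e,k,w} / {k}
  b2: {k,r} / ∅
  b3: {e} / {k,w}
  b4: {w} / {r}
  b5: {r} / {r,w}

Live sets:
  b0 li=∅ lo={k,w}
  b1 li={k} lo=∅
  b2 li={w} lo={k,r,w}
  b3 li={k,w} lo={w}
  b4 li={r} lo={r,w}
  b5 li={r,w} lo={w}

Interfere edges:
  e↔{k,w}
  k↔{e,r,w}
  r↔{k,w}
  w↔{e,k,r}

Colouring:
  lower bound: {e,k,w} mutually conflict ⇒ χ ≥ 3
  assign e→c2 k→c0 r→c2 w→c1 — no edge inside a register ⇒ χ ≤ 3
  χ = 3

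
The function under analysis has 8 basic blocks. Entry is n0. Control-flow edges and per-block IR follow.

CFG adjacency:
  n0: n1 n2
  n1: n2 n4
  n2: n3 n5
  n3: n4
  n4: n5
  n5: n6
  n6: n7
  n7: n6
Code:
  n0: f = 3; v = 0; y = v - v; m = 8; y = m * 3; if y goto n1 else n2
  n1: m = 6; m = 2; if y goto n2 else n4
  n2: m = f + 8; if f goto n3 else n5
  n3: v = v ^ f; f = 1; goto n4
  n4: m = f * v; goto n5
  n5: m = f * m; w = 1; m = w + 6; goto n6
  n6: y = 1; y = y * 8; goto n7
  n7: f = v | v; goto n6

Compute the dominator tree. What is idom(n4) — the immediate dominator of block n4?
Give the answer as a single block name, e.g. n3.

idom tree: n1←n0 n2←n0 n3←n2 n4←n0 n5←n0 n6←n5 n7←n6
Dom∩ at merges:
  n2: preds {n0,n1}: {n0} ∩ {n0,n1} = {n0}; idom=n0
  n4: preds {n1,n3}: {n0,n1} ∩ {n0,n2,n3} = {n0}; idom=n0
  n5: preds {n2,n4}: {n0,n2} ∩ {n0,n4} = {n0}; idom=n0
  n6: preds {n5,n7}: {n0,n5} ∩ {n0,n5,n6,n7} = {n0,n5}; idom=n5

idom(n4) = n0

Answer: n0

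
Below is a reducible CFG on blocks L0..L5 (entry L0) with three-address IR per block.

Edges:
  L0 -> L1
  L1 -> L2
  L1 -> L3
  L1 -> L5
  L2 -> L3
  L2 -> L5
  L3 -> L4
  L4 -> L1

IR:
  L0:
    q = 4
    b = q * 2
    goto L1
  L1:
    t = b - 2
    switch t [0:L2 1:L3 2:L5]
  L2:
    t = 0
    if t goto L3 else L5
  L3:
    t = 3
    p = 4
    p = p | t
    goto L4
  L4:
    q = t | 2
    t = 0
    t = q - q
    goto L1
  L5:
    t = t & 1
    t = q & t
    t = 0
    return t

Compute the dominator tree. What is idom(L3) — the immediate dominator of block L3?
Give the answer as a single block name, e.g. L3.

Answer: L1

Working:
idom tree: L1←L0 L2←L1 L3←L1 L4←L3 L5←L1
Dom∩ at merges:
  L1: preds {L0,L4}: {L0} ∩ {L0,L1,L3,L4} = {L0}; idom=L0
  L3: preds {L1,L2}: {L0,L1} ∩ {L0,L1,L2} = {L0,L1}; idom=L1
  L5: preds {L1,L2}: {L0,L1} ∩ {L0,L1,L2} = {L0,L1}; idom=L1

idom(L3) = L1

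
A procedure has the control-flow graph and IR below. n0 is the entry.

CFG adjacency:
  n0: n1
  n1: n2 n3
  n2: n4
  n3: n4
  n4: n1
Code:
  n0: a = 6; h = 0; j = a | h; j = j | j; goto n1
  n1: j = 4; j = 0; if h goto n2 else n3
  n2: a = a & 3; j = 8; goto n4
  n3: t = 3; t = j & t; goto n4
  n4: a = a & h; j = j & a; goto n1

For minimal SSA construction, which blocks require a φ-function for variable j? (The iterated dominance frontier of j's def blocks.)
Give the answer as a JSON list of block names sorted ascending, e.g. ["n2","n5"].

Answer: ["n1", "n4"]

Analysis:
idom tree: n1←n0 n2←n1 n3←n1 n4←n1
Dom∩ at merges:
  n1: preds {n0,n4}: {n0} ∩ {n0,n1,n4} = {n0}; idom=n0
  n4: preds {n2,n3}: {n0,n1,n2} ∩ {n0,n1,n3} = {n0,n1}; idom=n1

DF walk-up:
  n1←n0: walk · to n0
  n1←n4: walk n4→n1 to n0
  n4←n2: walk n2 to n1
  n4←n3: walk n3 to n1
  DF(n0)=∅
  DF(n1)={n1}
  DF(n2)={n4}
  DF(n3)={n4}
  DF(n4)={n1}

φ for j: defs {n0,n1,n2,n4}
  DF⁺ = {n1,n4}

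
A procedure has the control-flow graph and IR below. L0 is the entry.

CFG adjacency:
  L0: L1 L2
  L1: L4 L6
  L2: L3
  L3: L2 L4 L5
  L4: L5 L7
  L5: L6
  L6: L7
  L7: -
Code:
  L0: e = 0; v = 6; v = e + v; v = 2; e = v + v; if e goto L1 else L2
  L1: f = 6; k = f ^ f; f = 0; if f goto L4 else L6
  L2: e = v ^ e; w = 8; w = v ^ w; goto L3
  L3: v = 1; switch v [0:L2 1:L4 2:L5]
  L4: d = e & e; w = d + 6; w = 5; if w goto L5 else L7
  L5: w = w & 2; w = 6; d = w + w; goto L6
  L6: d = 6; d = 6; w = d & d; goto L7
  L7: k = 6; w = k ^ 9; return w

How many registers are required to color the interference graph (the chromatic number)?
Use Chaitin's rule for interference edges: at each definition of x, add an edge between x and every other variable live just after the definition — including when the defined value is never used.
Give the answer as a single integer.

Answer: 3

Analysis:
def/use:
  L0: def={e,v} ue=∅
  L1: def={f,k} ue=∅
  L2: def={e,w} ue={e,v}
  L3: def={v} ue=∅
  L4: def={d,w} ue={e}
  L5: def={d,w} ue={w}
  L6: def={d,w} ue=∅
  L7: def={k,w} ue=∅

Backward fixpoint:
  live L0: ∅→{e,v}
  live L1: {e}→{e}
  live L2: {e,v}→{e,w}
  live L3: {e,w}→{e,v,w}
  live L4: {e}→{w}
  live L5: {w}→∅
  live L6: ∅→∅
  live L7: ∅→∅

Interfere edges:
  d: ∅
  e: {f,k,v,w}
  f: {e}
  k: {e}
  v: {e,w}
  w: {e,v}

Registers:
  clique {e,v,w} ⇒ need ≥ 3
  assign d→c0 e→c0 f→c1 k→c1 v→c1 w→c2 — no edge inside a register ⇒ χ ≤ 3
  χ = 3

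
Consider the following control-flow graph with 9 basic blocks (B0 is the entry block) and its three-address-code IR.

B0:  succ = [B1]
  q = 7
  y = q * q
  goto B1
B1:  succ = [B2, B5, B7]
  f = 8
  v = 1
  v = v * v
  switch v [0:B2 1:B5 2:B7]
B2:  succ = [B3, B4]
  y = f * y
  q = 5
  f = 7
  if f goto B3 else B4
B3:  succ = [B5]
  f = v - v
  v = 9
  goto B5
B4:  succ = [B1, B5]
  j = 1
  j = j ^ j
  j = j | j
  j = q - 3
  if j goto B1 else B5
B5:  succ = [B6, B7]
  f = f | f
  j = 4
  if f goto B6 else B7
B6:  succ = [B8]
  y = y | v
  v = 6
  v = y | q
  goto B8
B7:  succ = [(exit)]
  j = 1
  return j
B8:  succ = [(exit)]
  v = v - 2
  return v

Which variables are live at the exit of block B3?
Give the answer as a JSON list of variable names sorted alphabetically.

Block summaries:
  B0: def={q,y} ue=∅
  B1: def={f,v} ue=∅
  B2: def={f,q,y} ue={f,y}
  B3: def={f,v} ue={v}
  B4: def={j} ue={q}
  B5: def={f,j} ue={f}
  B6: def={v,y} ue={q,v,y}
  B7: def={j} ue=∅
  B8: def={v} ue={v}

Live sets:
  B0: in=∅ out={q,y}
  B1: in={q,y} out={f,q,v,y}
  B2: in={f,v,y} out={f,q,v,y}
  B3: in={q,v,y} out={f,q,v,y}
  B4: in={f,q,v,y} out={f,q,v,y}
  B5: in={f,q,v,y} out={q,v,y}
  B6: in={q,v,y} out={v}
  B7: in=∅ out=∅
  B8: in={v} out=∅

live-out(B3) = ["f", "q", "v", "y"]

Answer: ["f", "q", "v", "y"]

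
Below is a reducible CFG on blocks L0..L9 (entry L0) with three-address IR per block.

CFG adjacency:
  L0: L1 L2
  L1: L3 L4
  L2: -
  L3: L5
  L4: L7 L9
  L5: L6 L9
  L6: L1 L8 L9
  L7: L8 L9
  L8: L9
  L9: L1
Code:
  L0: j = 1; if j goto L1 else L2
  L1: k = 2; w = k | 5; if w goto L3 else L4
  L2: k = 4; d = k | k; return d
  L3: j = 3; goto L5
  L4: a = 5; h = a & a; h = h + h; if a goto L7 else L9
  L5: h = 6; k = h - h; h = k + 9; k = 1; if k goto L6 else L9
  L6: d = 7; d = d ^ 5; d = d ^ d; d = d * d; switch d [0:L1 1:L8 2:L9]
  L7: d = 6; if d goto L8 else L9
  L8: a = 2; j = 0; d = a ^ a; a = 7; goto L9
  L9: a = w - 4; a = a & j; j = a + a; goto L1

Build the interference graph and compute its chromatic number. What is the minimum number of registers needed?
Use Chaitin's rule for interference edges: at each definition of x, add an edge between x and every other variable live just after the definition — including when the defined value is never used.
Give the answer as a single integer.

Answer: 4

Derivation:
def/use:
  L0: def={j} ue=∅
  L1: def={k,w} ue=∅
  L2: def={d,k} ue=∅
  L3: def={j} ue=∅
  L4: def={a,h} ue=∅
  L5: def={h,k} ue=∅
  L6: def={d} ue=∅
  L7: def={d} ue=∅
  L8: def={a,d,j} ue=∅
  L9: def={a,j} ue={j,w}

Liveness:
  live L0: ∅→{j}
  live L1: {j}→{j,w}
  live L2: ∅→∅
  live L3: {w}→{j,w}
  live L4: {j,w}→{j,w}
  live L5: {j,w}→{j,w}
  live L6: {j,w}→{j,w}
  live L7: {j,w}→{j,w}
  live L8: {w}→{j,w}
  live L9: {j,w}→{j}

Interference:
  a: {h,j,w}
  d: {j,w}
  h: {a,j,w}
  j: {a,d,h,k,w}
  k: {j,w}
  w: {a,d,h,j,k}

Chromatic number:
  lower bound: {a,h,j,w} mutually conflict ⇒ χ ≥ 4
  4-colouring: c0={j}  c1={w}  c2={a,d,k}  c3={h}
  χ = 4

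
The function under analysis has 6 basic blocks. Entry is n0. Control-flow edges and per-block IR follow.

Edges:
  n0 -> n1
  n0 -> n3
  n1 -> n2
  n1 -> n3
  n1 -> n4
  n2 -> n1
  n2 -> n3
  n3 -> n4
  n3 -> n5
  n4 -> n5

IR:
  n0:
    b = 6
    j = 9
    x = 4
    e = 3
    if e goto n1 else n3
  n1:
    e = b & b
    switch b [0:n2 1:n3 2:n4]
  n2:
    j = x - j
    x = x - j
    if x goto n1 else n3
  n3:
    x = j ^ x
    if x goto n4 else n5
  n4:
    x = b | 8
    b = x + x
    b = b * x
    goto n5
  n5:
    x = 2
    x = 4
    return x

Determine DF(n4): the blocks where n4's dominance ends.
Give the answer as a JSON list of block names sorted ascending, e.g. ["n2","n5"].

idom tree: n1←n0 n2←n1 n3←n0 n4←n0 n5←n0
Join-block Dom:
  n1: preds {n0,n2}: {n0} ∩ {n0,n1,n2} = {n0}; idom=n0
  n3: preds {n0,n1,n2}: {n0} ∩ {n0,n1} ∩ {n0,n1,n2} = {n0}; idom=n0
  n4: preds {n1,n3}: {n0,n1} ∩ {n0,n3} = {n0}; idom=n0
  n5: preds {n3,n4}: {n0,n3} ∩ {n0,n4} = {n0}; idom=n0

DF derivation:
  join n1 pred n0: · stop@n0
  join n1 pred n2: n2→n1 stop@n0
  join n3 pred n0: · stop@n0
  join n3 pred n1: n1 stop@n0
  join n3 pred n2: n2→n1 stop@n0
  join n4 pred n1: n1 stop@n0
  join n4 pred n3: n3 stop@n0
  join n5 pred n3: n3 stop@n0
  join n5 pred n4: n4 stop@n0
  DF(n0)=∅
  DF(n1)={n1,n3,n4}
  DF(n2)={n1,n3}
  DF(n3)={n4,n5}
  DF(n4)={n5}
  DF(n5)=∅

DF(n4) = ["n5"]

Answer: ["n5"]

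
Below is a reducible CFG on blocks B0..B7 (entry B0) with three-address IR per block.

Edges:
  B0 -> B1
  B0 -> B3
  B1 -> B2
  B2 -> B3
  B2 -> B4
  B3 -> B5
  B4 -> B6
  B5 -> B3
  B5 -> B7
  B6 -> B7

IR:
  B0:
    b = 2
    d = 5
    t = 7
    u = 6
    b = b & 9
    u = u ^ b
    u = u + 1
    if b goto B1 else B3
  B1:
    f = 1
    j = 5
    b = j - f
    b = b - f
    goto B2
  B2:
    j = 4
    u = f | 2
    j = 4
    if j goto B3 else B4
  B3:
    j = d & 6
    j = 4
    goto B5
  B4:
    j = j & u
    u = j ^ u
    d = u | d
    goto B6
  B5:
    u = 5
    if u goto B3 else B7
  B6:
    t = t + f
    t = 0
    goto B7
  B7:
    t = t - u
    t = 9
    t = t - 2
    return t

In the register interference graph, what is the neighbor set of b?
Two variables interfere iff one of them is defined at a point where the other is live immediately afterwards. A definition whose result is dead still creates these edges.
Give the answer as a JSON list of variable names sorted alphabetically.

def/use:
  B0: {b,d,t,u} / ∅
  B1: {b,f,j} / ∅
  B2: {j,u} / {f}
  B3: {j} / {d}
  B4: {d,j,u} / {d,j,u}
  B5: {u} / ∅
  B6: {t} / {f,t}
  B7: {t} / {t,u}

Liveness:
  B0: in=∅ out={d,t}
  B1: in={d,t} out={d,f,t}
  B2: in={d,f,t} out={d,f,j,t,u}
  B3: in={d,t} out={d,t}
  B4: in={d,f,j,t,u} out={f,t,u}
  B5: in={d,t} out={d,t,u}
  B6: in={f,t,u} out={t,u}
  B7: in={t,u} out=∅

Interference:
  b: {d,f,t,u}
  d: {b,f,j,t,u}
  f: {b,d,j,t,u}
  j: {d,f,t,u}
  t: {b,d,f,j,u}
  u: {b,d,f,j,t}

N(b) = ["d", "f", "t", "u"]

Answer: ["d", "f", "t", "u"]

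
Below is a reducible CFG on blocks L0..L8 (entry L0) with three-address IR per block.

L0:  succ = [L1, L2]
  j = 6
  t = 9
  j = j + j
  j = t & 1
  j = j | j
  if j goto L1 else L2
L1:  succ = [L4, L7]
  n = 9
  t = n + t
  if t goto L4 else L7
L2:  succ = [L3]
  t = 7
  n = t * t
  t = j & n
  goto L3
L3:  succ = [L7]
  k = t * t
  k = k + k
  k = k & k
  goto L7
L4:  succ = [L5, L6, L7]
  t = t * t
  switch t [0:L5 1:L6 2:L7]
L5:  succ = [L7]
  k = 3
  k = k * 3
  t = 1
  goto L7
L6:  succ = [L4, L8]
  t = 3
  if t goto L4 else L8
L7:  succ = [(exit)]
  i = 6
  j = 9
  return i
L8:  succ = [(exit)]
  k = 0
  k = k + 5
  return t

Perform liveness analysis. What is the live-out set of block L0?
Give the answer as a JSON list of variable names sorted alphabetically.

Answer: ["j", "t"]

Analysis:
Block summaries:
  L0: def={j,t} ue=∅
  L1: def={n,t} ue={t}
  L2: def={n,t} ue={j}
  L3: def={k} ue={t}
  L4: def={t} ue={t}
  L5: def={k,t} ue=∅
  L6: def={t} ue=∅
  L7: def={i,j} ue=∅
  L8: def={k} ue={t}

Live sets:
  L0: in=∅ out={j,t}
  L1: in={t} out={t}
  L2: in={j} out={t}
  L3: in={t} out=∅
  L4: in={t} out=∅
  L5: in=∅ out=∅
  L6: in=∅ out={t}
  L7: in=∅ out=∅
  L8: in={t} out=∅

live-out(L0) = ["j", "t"]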